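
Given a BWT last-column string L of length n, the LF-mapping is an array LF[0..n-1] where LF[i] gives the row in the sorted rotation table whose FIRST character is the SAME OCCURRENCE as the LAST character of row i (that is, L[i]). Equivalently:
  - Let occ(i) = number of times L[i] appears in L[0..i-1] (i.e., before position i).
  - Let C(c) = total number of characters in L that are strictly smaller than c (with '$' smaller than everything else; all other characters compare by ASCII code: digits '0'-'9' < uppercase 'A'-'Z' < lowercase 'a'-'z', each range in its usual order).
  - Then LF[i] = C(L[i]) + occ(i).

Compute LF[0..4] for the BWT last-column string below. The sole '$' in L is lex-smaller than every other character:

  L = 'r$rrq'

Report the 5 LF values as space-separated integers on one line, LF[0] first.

Answer: 2 0 3 4 1

Derivation:
Char counts: '$':1, 'q':1, 'r':3
C (first-col start): C('$')=0, C('q')=1, C('r')=2
L[0]='r': occ=0, LF[0]=C('r')+0=2+0=2
L[1]='$': occ=0, LF[1]=C('$')+0=0+0=0
L[2]='r': occ=1, LF[2]=C('r')+1=2+1=3
L[3]='r': occ=2, LF[3]=C('r')+2=2+2=4
L[4]='q': occ=0, LF[4]=C('q')+0=1+0=1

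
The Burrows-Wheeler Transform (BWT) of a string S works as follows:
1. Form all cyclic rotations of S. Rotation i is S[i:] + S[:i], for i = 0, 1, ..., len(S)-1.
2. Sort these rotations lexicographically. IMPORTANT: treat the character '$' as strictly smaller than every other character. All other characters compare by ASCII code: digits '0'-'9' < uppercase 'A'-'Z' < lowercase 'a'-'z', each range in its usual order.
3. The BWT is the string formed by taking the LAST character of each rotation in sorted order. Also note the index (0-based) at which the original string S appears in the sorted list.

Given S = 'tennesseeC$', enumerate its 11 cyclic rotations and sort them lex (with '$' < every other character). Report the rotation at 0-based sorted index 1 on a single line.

All 11 rotations (rotation i = S[i:]+S[:i]):
  rot[0] = tennesseeC$
  rot[1] = ennesseeC$t
  rot[2] = nnesseeC$te
  rot[3] = nesseeC$ten
  rot[4] = esseeC$tenn
  rot[5] = sseeC$tenne
  rot[6] = seeC$tennes
  rot[7] = eeC$tenness
  rot[8] = eC$tennesse
  rot[9] = C$tennessee
  rot[10] = $tennesseeC
Sorted (with $ < everything):
  sorted[0] = $tennesseeC
  sorted[1] = C$tennessee
  sorted[2] = eC$tennesse
  sorted[3] = eeC$tenness
  sorted[4] = ennesseeC$t
  sorted[5] = esseeC$tenn
  sorted[6] = nesseeC$ten
  sorted[7] = nnesseeC$te
  sorted[8] = seeC$tennes
  sorted[9] = sseeC$tenne
  sorted[10] = tennesseeC$
sorted[1] = C$tennessee

Answer: C$tennessee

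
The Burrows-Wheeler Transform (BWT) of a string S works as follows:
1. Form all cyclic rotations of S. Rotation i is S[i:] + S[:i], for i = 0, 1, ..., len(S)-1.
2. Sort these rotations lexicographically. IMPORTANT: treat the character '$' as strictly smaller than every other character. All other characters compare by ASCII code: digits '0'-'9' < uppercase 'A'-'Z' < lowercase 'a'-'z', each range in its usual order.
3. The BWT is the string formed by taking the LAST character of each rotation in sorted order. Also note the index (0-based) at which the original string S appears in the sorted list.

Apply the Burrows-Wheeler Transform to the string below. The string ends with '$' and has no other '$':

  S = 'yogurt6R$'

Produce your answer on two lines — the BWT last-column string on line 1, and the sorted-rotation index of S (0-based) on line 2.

All 9 rotations (rotation i = S[i:]+S[:i]):
  rot[0] = yogurt6R$
  rot[1] = ogurt6R$y
  rot[2] = gurt6R$yo
  rot[3] = urt6R$yog
  rot[4] = rt6R$yogu
  rot[5] = t6R$yogur
  rot[6] = 6R$yogurt
  rot[7] = R$yogurt6
  rot[8] = $yogurt6R
Sorted (with $ < everything):
  sorted[0] = $yogurt6R  (last char: 'R')
  sorted[1] = 6R$yogurt  (last char: 't')
  sorted[2] = R$yogurt6  (last char: '6')
  sorted[3] = gurt6R$yo  (last char: 'o')
  sorted[4] = ogurt6R$y  (last char: 'y')
  sorted[5] = rt6R$yogu  (last char: 'u')
  sorted[6] = t6R$yogur  (last char: 'r')
  sorted[7] = urt6R$yog  (last char: 'g')
  sorted[8] = yogurt6R$  (last char: '$')
Last column: Rt6oyurg$
Original string S is at sorted index 8

Answer: Rt6oyurg$
8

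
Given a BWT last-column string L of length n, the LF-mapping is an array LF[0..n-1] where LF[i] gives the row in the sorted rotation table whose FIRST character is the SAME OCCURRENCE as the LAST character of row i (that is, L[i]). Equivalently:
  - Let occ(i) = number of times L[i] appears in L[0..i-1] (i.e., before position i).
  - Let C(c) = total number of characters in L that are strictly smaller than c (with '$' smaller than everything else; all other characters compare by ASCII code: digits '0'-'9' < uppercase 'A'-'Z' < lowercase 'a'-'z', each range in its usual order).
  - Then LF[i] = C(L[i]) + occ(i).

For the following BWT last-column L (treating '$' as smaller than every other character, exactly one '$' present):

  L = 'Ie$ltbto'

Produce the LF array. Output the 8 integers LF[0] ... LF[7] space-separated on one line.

Char counts: '$':1, 'I':1, 'b':1, 'e':1, 'l':1, 'o':1, 't':2
C (first-col start): C('$')=0, C('I')=1, C('b')=2, C('e')=3, C('l')=4, C('o')=5, C('t')=6
L[0]='I': occ=0, LF[0]=C('I')+0=1+0=1
L[1]='e': occ=0, LF[1]=C('e')+0=3+0=3
L[2]='$': occ=0, LF[2]=C('$')+0=0+0=0
L[3]='l': occ=0, LF[3]=C('l')+0=4+0=4
L[4]='t': occ=0, LF[4]=C('t')+0=6+0=6
L[5]='b': occ=0, LF[5]=C('b')+0=2+0=2
L[6]='t': occ=1, LF[6]=C('t')+1=6+1=7
L[7]='o': occ=0, LF[7]=C('o')+0=5+0=5

Answer: 1 3 0 4 6 2 7 5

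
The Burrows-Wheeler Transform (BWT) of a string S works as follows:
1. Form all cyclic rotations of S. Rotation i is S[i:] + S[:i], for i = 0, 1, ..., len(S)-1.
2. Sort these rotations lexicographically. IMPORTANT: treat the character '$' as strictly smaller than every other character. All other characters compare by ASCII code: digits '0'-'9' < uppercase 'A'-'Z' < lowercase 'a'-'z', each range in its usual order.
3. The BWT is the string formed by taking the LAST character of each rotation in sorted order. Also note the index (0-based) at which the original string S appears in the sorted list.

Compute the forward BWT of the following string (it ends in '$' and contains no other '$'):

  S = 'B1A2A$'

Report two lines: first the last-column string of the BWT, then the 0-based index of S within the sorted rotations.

All 6 rotations (rotation i = S[i:]+S[:i]):
  rot[0] = B1A2A$
  rot[1] = 1A2A$B
  rot[2] = A2A$B1
  rot[3] = 2A$B1A
  rot[4] = A$B1A2
  rot[5] = $B1A2A
Sorted (with $ < everything):
  sorted[0] = $B1A2A  (last char: 'A')
  sorted[1] = 1A2A$B  (last char: 'B')
  sorted[2] = 2A$B1A  (last char: 'A')
  sorted[3] = A$B1A2  (last char: '2')
  sorted[4] = A2A$B1  (last char: '1')
  sorted[5] = B1A2A$  (last char: '$')
Last column: ABA21$
Original string S is at sorted index 5

Answer: ABA21$
5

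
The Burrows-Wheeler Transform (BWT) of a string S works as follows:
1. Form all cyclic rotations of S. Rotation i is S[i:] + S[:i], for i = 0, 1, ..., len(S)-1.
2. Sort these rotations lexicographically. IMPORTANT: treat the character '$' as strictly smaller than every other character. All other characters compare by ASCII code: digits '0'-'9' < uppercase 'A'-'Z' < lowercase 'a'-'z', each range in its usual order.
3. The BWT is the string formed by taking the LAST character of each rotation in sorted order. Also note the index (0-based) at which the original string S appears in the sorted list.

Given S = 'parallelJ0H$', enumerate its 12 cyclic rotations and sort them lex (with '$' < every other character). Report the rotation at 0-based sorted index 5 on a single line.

Answer: arallelJ0H$p

Derivation:
All 12 rotations (rotation i = S[i:]+S[:i]):
  rot[0] = parallelJ0H$
  rot[1] = arallelJ0H$p
  rot[2] = rallelJ0H$pa
  rot[3] = allelJ0H$par
  rot[4] = llelJ0H$para
  rot[5] = lelJ0H$paral
  rot[6] = elJ0H$parall
  rot[7] = lJ0H$paralle
  rot[8] = J0H$parallel
  rot[9] = 0H$parallelJ
  rot[10] = H$parallelJ0
  rot[11] = $parallelJ0H
Sorted (with $ < everything):
  sorted[0] = $parallelJ0H
  sorted[1] = 0H$parallelJ
  sorted[2] = H$parallelJ0
  sorted[3] = J0H$parallel
  sorted[4] = allelJ0H$par
  sorted[5] = arallelJ0H$p
  sorted[6] = elJ0H$parall
  sorted[7] = lJ0H$paralle
  sorted[8] = lelJ0H$paral
  sorted[9] = llelJ0H$para
  sorted[10] = parallelJ0H$
  sorted[11] = rallelJ0H$pa
sorted[5] = arallelJ0H$p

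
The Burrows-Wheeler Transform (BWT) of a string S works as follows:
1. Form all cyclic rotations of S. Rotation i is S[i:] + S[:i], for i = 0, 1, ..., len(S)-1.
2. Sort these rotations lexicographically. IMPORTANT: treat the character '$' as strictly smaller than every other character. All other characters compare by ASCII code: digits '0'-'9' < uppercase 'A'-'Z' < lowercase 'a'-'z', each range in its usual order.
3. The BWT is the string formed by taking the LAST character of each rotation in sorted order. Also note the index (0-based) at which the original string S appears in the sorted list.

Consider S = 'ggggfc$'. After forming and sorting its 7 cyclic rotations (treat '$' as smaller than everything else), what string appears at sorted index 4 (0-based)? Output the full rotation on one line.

Answer: ggfc$gg

Derivation:
All 7 rotations (rotation i = S[i:]+S[:i]):
  rot[0] = ggggfc$
  rot[1] = gggfc$g
  rot[2] = ggfc$gg
  rot[3] = gfc$ggg
  rot[4] = fc$gggg
  rot[5] = c$ggggf
  rot[6] = $ggggfc
Sorted (with $ < everything):
  sorted[0] = $ggggfc
  sorted[1] = c$ggggf
  sorted[2] = fc$gggg
  sorted[3] = gfc$ggg
  sorted[4] = ggfc$gg
  sorted[5] = gggfc$g
  sorted[6] = ggggfc$
sorted[4] = ggfc$gg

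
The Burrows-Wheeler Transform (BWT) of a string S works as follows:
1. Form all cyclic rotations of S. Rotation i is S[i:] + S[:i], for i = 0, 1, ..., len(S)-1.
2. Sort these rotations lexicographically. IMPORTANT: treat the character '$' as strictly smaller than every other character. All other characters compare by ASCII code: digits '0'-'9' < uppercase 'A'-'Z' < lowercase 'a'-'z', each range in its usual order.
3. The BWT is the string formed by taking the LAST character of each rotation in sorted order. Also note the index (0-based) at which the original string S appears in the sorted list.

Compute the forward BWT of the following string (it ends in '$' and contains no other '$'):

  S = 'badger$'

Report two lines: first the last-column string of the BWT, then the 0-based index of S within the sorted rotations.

All 7 rotations (rotation i = S[i:]+S[:i]):
  rot[0] = badger$
  rot[1] = adger$b
  rot[2] = dger$ba
  rot[3] = ger$bad
  rot[4] = er$badg
  rot[5] = r$badge
  rot[6] = $badger
Sorted (with $ < everything):
  sorted[0] = $badger  (last char: 'r')
  sorted[1] = adger$b  (last char: 'b')
  sorted[2] = badger$  (last char: '$')
  sorted[3] = dger$ba  (last char: 'a')
  sorted[4] = er$badg  (last char: 'g')
  sorted[5] = ger$bad  (last char: 'd')
  sorted[6] = r$badge  (last char: 'e')
Last column: rb$agde
Original string S is at sorted index 2

Answer: rb$agde
2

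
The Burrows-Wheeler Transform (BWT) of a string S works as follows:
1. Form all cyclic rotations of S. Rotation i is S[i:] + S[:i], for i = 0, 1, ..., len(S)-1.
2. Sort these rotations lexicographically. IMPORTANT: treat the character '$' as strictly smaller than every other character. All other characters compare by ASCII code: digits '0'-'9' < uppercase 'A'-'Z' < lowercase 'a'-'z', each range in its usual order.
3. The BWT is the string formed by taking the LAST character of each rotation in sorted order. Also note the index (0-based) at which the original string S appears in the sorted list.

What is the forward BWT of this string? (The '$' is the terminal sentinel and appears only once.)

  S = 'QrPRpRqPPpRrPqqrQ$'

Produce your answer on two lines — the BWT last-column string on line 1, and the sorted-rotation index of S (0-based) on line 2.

Answer: QqrPrr$PppRPRPqQRq
6

Derivation:
All 18 rotations (rotation i = S[i:]+S[:i]):
  rot[0] = QrPRpRqPPpRrPqqrQ$
  rot[1] = rPRpRqPPpRrPqqrQ$Q
  rot[2] = PRpRqPPpRrPqqrQ$Qr
  rot[3] = RpRqPPpRrPqqrQ$QrP
  rot[4] = pRqPPpRrPqqrQ$QrPR
  rot[5] = RqPPpRrPqqrQ$QrPRp
  rot[6] = qPPpRrPqqrQ$QrPRpR
  rot[7] = PPpRrPqqrQ$QrPRpRq
  rot[8] = PpRrPqqrQ$QrPRpRqP
  rot[9] = pRrPqqrQ$QrPRpRqPP
  rot[10] = RrPqqrQ$QrPRpRqPPp
  rot[11] = rPqqrQ$QrPRpRqPPpR
  rot[12] = PqqrQ$QrPRpRqPPpRr
  rot[13] = qqrQ$QrPRpRqPPpRrP
  rot[14] = qrQ$QrPRpRqPPpRrPq
  rot[15] = rQ$QrPRpRqPPpRrPqq
  rot[16] = Q$QrPRpRqPPpRrPqqr
  rot[17] = $QrPRpRqPPpRrPqqrQ
Sorted (with $ < everything):
  sorted[0] = $QrPRpRqPPpRrPqqrQ  (last char: 'Q')
  sorted[1] = PPpRrPqqrQ$QrPRpRq  (last char: 'q')
  sorted[2] = PRpRqPPpRrPqqrQ$Qr  (last char: 'r')
  sorted[3] = PpRrPqqrQ$QrPRpRqP  (last char: 'P')
  sorted[4] = PqqrQ$QrPRpRqPPpRr  (last char: 'r')
  sorted[5] = Q$QrPRpRqPPpRrPqqr  (last char: 'r')
  sorted[6] = QrPRpRqPPpRrPqqrQ$  (last char: '$')
  sorted[7] = RpRqPPpRrPqqrQ$QrP  (last char: 'P')
  sorted[8] = RqPPpRrPqqrQ$QrPRp  (last char: 'p')
  sorted[9] = RrPqqrQ$QrPRpRqPPp  (last char: 'p')
  sorted[10] = pRqPPpRrPqqrQ$QrPR  (last char: 'R')
  sorted[11] = pRrPqqrQ$QrPRpRqPP  (last char: 'P')
  sorted[12] = qPPpRrPqqrQ$QrPRpR  (last char: 'R')
  sorted[13] = qqrQ$QrPRpRqPPpRrP  (last char: 'P')
  sorted[14] = qrQ$QrPRpRqPPpRrPq  (last char: 'q')
  sorted[15] = rPRpRqPPpRrPqqrQ$Q  (last char: 'Q')
  sorted[16] = rPqqrQ$QrPRpRqPPpR  (last char: 'R')
  sorted[17] = rQ$QrPRpRqPPpRrPqq  (last char: 'q')
Last column: QqrPrr$PppRPRPqQRq
Original string S is at sorted index 6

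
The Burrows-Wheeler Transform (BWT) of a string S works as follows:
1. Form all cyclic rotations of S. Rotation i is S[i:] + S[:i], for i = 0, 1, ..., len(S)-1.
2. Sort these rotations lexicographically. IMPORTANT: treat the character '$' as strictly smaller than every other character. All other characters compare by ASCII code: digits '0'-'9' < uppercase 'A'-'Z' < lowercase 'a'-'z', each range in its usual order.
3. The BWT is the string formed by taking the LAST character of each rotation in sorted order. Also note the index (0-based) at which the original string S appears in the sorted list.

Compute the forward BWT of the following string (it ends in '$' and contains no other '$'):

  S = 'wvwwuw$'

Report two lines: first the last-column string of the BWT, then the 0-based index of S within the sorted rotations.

Answer: wwwuw$v
5

Derivation:
All 7 rotations (rotation i = S[i:]+S[:i]):
  rot[0] = wvwwuw$
  rot[1] = vwwuw$w
  rot[2] = wwuw$wv
  rot[3] = wuw$wvw
  rot[4] = uw$wvww
  rot[5] = w$wvwwu
  rot[6] = $wvwwuw
Sorted (with $ < everything):
  sorted[0] = $wvwwuw  (last char: 'w')
  sorted[1] = uw$wvww  (last char: 'w')
  sorted[2] = vwwuw$w  (last char: 'w')
  sorted[3] = w$wvwwu  (last char: 'u')
  sorted[4] = wuw$wvw  (last char: 'w')
  sorted[5] = wvwwuw$  (last char: '$')
  sorted[6] = wwuw$wv  (last char: 'v')
Last column: wwwuw$v
Original string S is at sorted index 5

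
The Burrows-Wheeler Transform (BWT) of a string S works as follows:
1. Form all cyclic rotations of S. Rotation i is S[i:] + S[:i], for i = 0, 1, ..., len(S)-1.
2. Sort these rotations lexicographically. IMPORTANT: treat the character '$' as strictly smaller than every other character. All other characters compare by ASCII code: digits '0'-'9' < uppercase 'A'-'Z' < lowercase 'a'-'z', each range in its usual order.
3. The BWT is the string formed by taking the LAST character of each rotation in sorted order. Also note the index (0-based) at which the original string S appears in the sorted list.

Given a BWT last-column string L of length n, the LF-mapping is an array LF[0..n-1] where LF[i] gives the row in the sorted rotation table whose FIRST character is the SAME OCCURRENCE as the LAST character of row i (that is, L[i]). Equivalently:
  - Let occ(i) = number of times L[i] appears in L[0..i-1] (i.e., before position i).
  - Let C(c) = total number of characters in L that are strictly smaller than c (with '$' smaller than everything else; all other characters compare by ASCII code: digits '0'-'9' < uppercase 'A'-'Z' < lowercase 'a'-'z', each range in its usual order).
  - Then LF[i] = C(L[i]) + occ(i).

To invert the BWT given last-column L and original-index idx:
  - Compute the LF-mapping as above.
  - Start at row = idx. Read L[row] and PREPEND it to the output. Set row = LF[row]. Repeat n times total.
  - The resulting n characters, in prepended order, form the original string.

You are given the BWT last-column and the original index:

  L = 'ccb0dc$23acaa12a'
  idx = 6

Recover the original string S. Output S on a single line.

LF mapping: 11 12 10 1 15 13 0 3 5 6 14 7 8 2 4 9
Walk LF starting at row 6, prepending L[row]:
  step 1: row=6, L[6]='$', prepend. Next row=LF[6]=0
  step 2: row=0, L[0]='c', prepend. Next row=LF[0]=11
  step 3: row=11, L[11]='a', prepend. Next row=LF[11]=7
  step 4: row=7, L[7]='2', prepend. Next row=LF[7]=3
  step 5: row=3, L[3]='0', prepend. Next row=LF[3]=1
  step 6: row=1, L[1]='c', prepend. Next row=LF[1]=12
  step 7: row=12, L[12]='a', prepend. Next row=LF[12]=8
  step 8: row=8, L[8]='3', prepend. Next row=LF[8]=5
  step 9: row=5, L[5]='c', prepend. Next row=LF[5]=13
  step 10: row=13, L[13]='1', prepend. Next row=LF[13]=2
  step 11: row=2, L[2]='b', prepend. Next row=LF[2]=10
  step 12: row=10, L[10]='c', prepend. Next row=LF[10]=14
  step 13: row=14, L[14]='2', prepend. Next row=LF[14]=4
  step 14: row=4, L[4]='d', prepend. Next row=LF[4]=15
  step 15: row=15, L[15]='a', prepend. Next row=LF[15]=9
  step 16: row=9, L[9]='a', prepend. Next row=LF[9]=6
Reversed output: aad2cb1c3ac02ac$

Answer: aad2cb1c3ac02ac$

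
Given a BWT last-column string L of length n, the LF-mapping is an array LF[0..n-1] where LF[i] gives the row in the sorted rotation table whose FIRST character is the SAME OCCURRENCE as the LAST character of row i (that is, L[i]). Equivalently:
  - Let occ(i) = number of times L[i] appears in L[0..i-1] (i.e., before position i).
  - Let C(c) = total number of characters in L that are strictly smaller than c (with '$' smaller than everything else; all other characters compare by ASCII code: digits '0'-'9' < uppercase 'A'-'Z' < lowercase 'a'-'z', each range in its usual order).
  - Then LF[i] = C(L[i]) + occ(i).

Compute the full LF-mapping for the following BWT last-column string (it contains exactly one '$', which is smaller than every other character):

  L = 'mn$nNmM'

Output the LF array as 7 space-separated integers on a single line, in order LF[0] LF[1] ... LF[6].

Answer: 3 5 0 6 2 4 1

Derivation:
Char counts: '$':1, 'M':1, 'N':1, 'm':2, 'n':2
C (first-col start): C('$')=0, C('M')=1, C('N')=2, C('m')=3, C('n')=5
L[0]='m': occ=0, LF[0]=C('m')+0=3+0=3
L[1]='n': occ=0, LF[1]=C('n')+0=5+0=5
L[2]='$': occ=0, LF[2]=C('$')+0=0+0=0
L[3]='n': occ=1, LF[3]=C('n')+1=5+1=6
L[4]='N': occ=0, LF[4]=C('N')+0=2+0=2
L[5]='m': occ=1, LF[5]=C('m')+1=3+1=4
L[6]='M': occ=0, LF[6]=C('M')+0=1+0=1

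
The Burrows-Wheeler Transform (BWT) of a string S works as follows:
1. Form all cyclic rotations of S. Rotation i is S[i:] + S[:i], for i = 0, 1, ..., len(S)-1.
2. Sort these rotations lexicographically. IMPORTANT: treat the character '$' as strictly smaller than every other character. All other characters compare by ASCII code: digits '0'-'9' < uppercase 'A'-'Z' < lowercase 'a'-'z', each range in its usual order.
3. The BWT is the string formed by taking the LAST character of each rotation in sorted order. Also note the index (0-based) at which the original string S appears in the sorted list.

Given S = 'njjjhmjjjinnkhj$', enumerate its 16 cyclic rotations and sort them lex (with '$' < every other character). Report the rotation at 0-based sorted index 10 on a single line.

Answer: jjjinnkhj$njjjhm

Derivation:
All 16 rotations (rotation i = S[i:]+S[:i]):
  rot[0] = njjjhmjjjinnkhj$
  rot[1] = jjjhmjjjinnkhj$n
  rot[2] = jjhmjjjinnkhj$nj
  rot[3] = jhmjjjinnkhj$njj
  rot[4] = hmjjjinnkhj$njjj
  rot[5] = mjjjinnkhj$njjjh
  rot[6] = jjjinnkhj$njjjhm
  rot[7] = jjinnkhj$njjjhmj
  rot[8] = jinnkhj$njjjhmjj
  rot[9] = innkhj$njjjhmjjj
  rot[10] = nnkhj$njjjhmjjji
  rot[11] = nkhj$njjjhmjjjin
  rot[12] = khj$njjjhmjjjinn
  rot[13] = hj$njjjhmjjjinnk
  rot[14] = j$njjjhmjjjinnkh
  rot[15] = $njjjhmjjjinnkhj
Sorted (with $ < everything):
  sorted[0] = $njjjhmjjjinnkhj
  sorted[1] = hj$njjjhmjjjinnk
  sorted[2] = hmjjjinnkhj$njjj
  sorted[3] = innkhj$njjjhmjjj
  sorted[4] = j$njjjhmjjjinnkh
  sorted[5] = jhmjjjinnkhj$njj
  sorted[6] = jinnkhj$njjjhmjj
  sorted[7] = jjhmjjjinnkhj$nj
  sorted[8] = jjinnkhj$njjjhmj
  sorted[9] = jjjhmjjjinnkhj$n
  sorted[10] = jjjinnkhj$njjjhm
  sorted[11] = khj$njjjhmjjjinn
  sorted[12] = mjjjinnkhj$njjjh
  sorted[13] = njjjhmjjjinnkhj$
  sorted[14] = nkhj$njjjhmjjjin
  sorted[15] = nnkhj$njjjhmjjji
sorted[10] = jjjinnkhj$njjjhm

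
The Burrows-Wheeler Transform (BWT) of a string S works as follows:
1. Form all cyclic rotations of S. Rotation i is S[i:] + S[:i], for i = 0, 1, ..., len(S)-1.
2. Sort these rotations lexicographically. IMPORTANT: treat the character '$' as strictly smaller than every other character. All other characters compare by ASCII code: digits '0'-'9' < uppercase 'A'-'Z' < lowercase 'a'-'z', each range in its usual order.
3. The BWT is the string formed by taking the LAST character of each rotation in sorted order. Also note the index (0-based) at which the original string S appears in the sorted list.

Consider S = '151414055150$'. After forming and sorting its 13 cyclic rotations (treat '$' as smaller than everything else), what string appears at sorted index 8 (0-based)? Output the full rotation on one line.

Answer: 414055150$151

Derivation:
All 13 rotations (rotation i = S[i:]+S[:i]):
  rot[0] = 151414055150$
  rot[1] = 51414055150$1
  rot[2] = 1414055150$15
  rot[3] = 414055150$151
  rot[4] = 14055150$1514
  rot[5] = 4055150$15141
  rot[6] = 055150$151414
  rot[7] = 55150$1514140
  rot[8] = 5150$15141405
  rot[9] = 150$151414055
  rot[10] = 50$1514140551
  rot[11] = 0$15141405515
  rot[12] = $151414055150
Sorted (with $ < everything):
  sorted[0] = $151414055150
  sorted[1] = 0$15141405515
  sorted[2] = 055150$151414
  sorted[3] = 14055150$1514
  sorted[4] = 1414055150$15
  sorted[5] = 150$151414055
  sorted[6] = 151414055150$
  sorted[7] = 4055150$15141
  sorted[8] = 414055150$151
  sorted[9] = 50$1514140551
  sorted[10] = 51414055150$1
  sorted[11] = 5150$15141405
  sorted[12] = 55150$1514140
sorted[8] = 414055150$151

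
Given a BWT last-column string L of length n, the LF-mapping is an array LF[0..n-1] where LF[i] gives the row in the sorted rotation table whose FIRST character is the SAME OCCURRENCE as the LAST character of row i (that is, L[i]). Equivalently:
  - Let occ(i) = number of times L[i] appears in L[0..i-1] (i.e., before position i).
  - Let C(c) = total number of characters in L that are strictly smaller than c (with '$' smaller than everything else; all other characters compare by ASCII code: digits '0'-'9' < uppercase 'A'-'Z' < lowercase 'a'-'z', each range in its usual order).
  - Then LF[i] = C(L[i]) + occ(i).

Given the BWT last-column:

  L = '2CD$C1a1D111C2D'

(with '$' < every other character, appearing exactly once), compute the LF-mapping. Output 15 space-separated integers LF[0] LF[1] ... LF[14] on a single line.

Answer: 6 8 11 0 9 1 14 2 12 3 4 5 10 7 13

Derivation:
Char counts: '$':1, '1':5, '2':2, 'C':3, 'D':3, 'a':1
C (first-col start): C('$')=0, C('1')=1, C('2')=6, C('C')=8, C('D')=11, C('a')=14
L[0]='2': occ=0, LF[0]=C('2')+0=6+0=6
L[1]='C': occ=0, LF[1]=C('C')+0=8+0=8
L[2]='D': occ=0, LF[2]=C('D')+0=11+0=11
L[3]='$': occ=0, LF[3]=C('$')+0=0+0=0
L[4]='C': occ=1, LF[4]=C('C')+1=8+1=9
L[5]='1': occ=0, LF[5]=C('1')+0=1+0=1
L[6]='a': occ=0, LF[6]=C('a')+0=14+0=14
L[7]='1': occ=1, LF[7]=C('1')+1=1+1=2
L[8]='D': occ=1, LF[8]=C('D')+1=11+1=12
L[9]='1': occ=2, LF[9]=C('1')+2=1+2=3
L[10]='1': occ=3, LF[10]=C('1')+3=1+3=4
L[11]='1': occ=4, LF[11]=C('1')+4=1+4=5
L[12]='C': occ=2, LF[12]=C('C')+2=8+2=10
L[13]='2': occ=1, LF[13]=C('2')+1=6+1=7
L[14]='D': occ=2, LF[14]=C('D')+2=11+2=13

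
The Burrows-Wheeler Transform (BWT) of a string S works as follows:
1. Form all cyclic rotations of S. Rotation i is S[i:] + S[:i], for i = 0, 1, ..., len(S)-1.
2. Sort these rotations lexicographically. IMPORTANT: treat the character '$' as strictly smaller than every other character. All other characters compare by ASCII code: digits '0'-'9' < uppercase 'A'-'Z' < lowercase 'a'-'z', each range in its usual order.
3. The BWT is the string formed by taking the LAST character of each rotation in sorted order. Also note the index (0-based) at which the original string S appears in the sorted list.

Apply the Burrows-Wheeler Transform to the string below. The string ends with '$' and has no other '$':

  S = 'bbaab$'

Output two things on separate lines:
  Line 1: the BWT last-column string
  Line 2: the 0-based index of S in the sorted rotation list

All 6 rotations (rotation i = S[i:]+S[:i]):
  rot[0] = bbaab$
  rot[1] = baab$b
  rot[2] = aab$bb
  rot[3] = ab$bba
  rot[4] = b$bbaa
  rot[5] = $bbaab
Sorted (with $ < everything):
  sorted[0] = $bbaab  (last char: 'b')
  sorted[1] = aab$bb  (last char: 'b')
  sorted[2] = ab$bba  (last char: 'a')
  sorted[3] = b$bbaa  (last char: 'a')
  sorted[4] = baab$b  (last char: 'b')
  sorted[5] = bbaab$  (last char: '$')
Last column: bbaab$
Original string S is at sorted index 5

Answer: bbaab$
5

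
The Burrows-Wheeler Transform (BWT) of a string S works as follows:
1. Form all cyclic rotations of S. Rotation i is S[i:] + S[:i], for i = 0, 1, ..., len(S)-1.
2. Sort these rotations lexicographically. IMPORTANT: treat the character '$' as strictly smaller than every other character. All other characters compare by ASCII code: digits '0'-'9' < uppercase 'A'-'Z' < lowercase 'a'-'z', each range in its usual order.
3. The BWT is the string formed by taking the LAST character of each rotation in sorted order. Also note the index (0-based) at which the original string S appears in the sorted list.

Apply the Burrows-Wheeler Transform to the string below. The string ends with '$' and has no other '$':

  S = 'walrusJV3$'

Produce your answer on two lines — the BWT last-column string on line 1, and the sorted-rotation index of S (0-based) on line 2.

All 10 rotations (rotation i = S[i:]+S[:i]):
  rot[0] = walrusJV3$
  rot[1] = alrusJV3$w
  rot[2] = lrusJV3$wa
  rot[3] = rusJV3$wal
  rot[4] = usJV3$walr
  rot[5] = sJV3$walru
  rot[6] = JV3$walrus
  rot[7] = V3$walrusJ
  rot[8] = 3$walrusJV
  rot[9] = $walrusJV3
Sorted (with $ < everything):
  sorted[0] = $walrusJV3  (last char: '3')
  sorted[1] = 3$walrusJV  (last char: 'V')
  sorted[2] = JV3$walrus  (last char: 's')
  sorted[3] = V3$walrusJ  (last char: 'J')
  sorted[4] = alrusJV3$w  (last char: 'w')
  sorted[5] = lrusJV3$wa  (last char: 'a')
  sorted[6] = rusJV3$wal  (last char: 'l')
  sorted[7] = sJV3$walru  (last char: 'u')
  sorted[8] = usJV3$walr  (last char: 'r')
  sorted[9] = walrusJV3$  (last char: '$')
Last column: 3VsJwalur$
Original string S is at sorted index 9

Answer: 3VsJwalur$
9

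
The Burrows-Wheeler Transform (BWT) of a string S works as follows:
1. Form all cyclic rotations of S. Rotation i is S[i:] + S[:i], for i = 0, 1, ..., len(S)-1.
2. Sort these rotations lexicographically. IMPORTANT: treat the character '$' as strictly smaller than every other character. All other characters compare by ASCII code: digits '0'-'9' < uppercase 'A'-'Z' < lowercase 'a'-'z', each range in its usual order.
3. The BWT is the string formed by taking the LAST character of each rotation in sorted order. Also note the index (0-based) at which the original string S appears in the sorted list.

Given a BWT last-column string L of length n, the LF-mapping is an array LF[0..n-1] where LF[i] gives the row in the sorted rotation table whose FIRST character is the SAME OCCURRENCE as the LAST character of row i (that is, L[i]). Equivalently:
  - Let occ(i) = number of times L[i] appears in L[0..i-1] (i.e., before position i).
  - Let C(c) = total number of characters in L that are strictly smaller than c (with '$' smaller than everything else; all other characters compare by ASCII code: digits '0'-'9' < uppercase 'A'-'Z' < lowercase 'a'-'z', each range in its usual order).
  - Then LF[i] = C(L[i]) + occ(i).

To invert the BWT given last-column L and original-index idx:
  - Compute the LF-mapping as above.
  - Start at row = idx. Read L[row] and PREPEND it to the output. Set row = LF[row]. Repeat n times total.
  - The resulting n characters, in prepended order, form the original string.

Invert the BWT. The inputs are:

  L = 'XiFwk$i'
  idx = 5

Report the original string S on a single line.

Answer: kiwiFX$

Derivation:
LF mapping: 2 3 1 6 5 0 4
Walk LF starting at row 5, prepending L[row]:
  step 1: row=5, L[5]='$', prepend. Next row=LF[5]=0
  step 2: row=0, L[0]='X', prepend. Next row=LF[0]=2
  step 3: row=2, L[2]='F', prepend. Next row=LF[2]=1
  step 4: row=1, L[1]='i', prepend. Next row=LF[1]=3
  step 5: row=3, L[3]='w', prepend. Next row=LF[3]=6
  step 6: row=6, L[6]='i', prepend. Next row=LF[6]=4
  step 7: row=4, L[4]='k', prepend. Next row=LF[4]=5
Reversed output: kiwiFX$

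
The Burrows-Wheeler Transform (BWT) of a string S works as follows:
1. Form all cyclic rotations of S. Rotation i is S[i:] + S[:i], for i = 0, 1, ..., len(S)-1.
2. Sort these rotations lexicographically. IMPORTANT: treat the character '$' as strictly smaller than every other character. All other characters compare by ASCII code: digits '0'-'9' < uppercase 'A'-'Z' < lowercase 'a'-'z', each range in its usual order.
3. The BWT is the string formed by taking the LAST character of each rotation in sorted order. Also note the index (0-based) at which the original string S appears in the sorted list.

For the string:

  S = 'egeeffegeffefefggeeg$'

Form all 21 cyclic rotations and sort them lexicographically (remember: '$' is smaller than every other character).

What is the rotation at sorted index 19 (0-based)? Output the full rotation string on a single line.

All 21 rotations (rotation i = S[i:]+S[:i]):
  rot[0] = egeeffegeffefefggeeg$
  rot[1] = geeffegeffefefggeeg$e
  rot[2] = eeffegeffefefggeeg$eg
  rot[3] = effegeffefefggeeg$ege
  rot[4] = ffegeffefefggeeg$egee
  rot[5] = fegeffefefggeeg$egeef
  rot[6] = egeffefefggeeg$egeeff
  rot[7] = geffefefggeeg$egeeffe
  rot[8] = effefefggeeg$egeeffeg
  rot[9] = ffefefggeeg$egeeffege
  rot[10] = fefefggeeg$egeeffegef
  rot[11] = efefggeeg$egeeffegeff
  rot[12] = fefggeeg$egeeffegeffe
  rot[13] = efggeeg$egeeffegeffef
  rot[14] = fggeeg$egeeffegeffefe
  rot[15] = ggeeg$egeeffegeffefef
  rot[16] = geeg$egeeffegeffefefg
  rot[17] = eeg$egeeffegeffefefgg
  rot[18] = eg$egeeffegeffefefgge
  rot[19] = g$egeeffegeffefefggee
  rot[20] = $egeeffegeffefefggeeg
Sorted (with $ < everything):
  sorted[0] = $egeeffegeffefefggeeg
  sorted[1] = eeffegeffefefggeeg$eg
  sorted[2] = eeg$egeeffegeffefefgg
  sorted[3] = efefggeeg$egeeffegeff
  sorted[4] = effefefggeeg$egeeffeg
  sorted[5] = effegeffefefggeeg$ege
  sorted[6] = efggeeg$egeeffegeffef
  sorted[7] = eg$egeeffegeffefefgge
  sorted[8] = egeeffegeffefefggeeg$
  sorted[9] = egeffefefggeeg$egeeff
  sorted[10] = fefefggeeg$egeeffegef
  sorted[11] = fefggeeg$egeeffegeffe
  sorted[12] = fegeffefefggeeg$egeef
  sorted[13] = ffefefggeeg$egeeffege
  sorted[14] = ffegeffefefggeeg$egee
  sorted[15] = fggeeg$egeeffegeffefe
  sorted[16] = g$egeeffegeffefefggee
  sorted[17] = geeffegeffefefggeeg$e
  sorted[18] = geeg$egeeffegeffefefg
  sorted[19] = geffefefggeeg$egeeffe
  sorted[20] = ggeeg$egeeffegeffefef
sorted[19] = geffefefggeeg$egeeffe

Answer: geffefefggeeg$egeeffe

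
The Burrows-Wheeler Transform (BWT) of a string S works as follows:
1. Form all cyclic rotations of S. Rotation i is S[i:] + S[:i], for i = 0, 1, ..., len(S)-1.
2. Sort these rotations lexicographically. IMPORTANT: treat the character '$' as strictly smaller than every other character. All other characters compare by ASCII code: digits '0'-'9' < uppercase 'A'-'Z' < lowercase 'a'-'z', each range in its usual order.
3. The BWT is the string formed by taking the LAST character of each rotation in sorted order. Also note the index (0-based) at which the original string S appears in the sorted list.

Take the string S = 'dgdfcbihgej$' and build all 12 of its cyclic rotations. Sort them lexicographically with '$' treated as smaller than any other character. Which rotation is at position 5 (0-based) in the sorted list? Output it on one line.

All 12 rotations (rotation i = S[i:]+S[:i]):
  rot[0] = dgdfcbihgej$
  rot[1] = gdfcbihgej$d
  rot[2] = dfcbihgej$dg
  rot[3] = fcbihgej$dgd
  rot[4] = cbihgej$dgdf
  rot[5] = bihgej$dgdfc
  rot[6] = ihgej$dgdfcb
  rot[7] = hgej$dgdfcbi
  rot[8] = gej$dgdfcbih
  rot[9] = ej$dgdfcbihg
  rot[10] = j$dgdfcbihge
  rot[11] = $dgdfcbihgej
Sorted (with $ < everything):
  sorted[0] = $dgdfcbihgej
  sorted[1] = bihgej$dgdfc
  sorted[2] = cbihgej$dgdf
  sorted[3] = dfcbihgej$dg
  sorted[4] = dgdfcbihgej$
  sorted[5] = ej$dgdfcbihg
  sorted[6] = fcbihgej$dgd
  sorted[7] = gdfcbihgej$d
  sorted[8] = gej$dgdfcbih
  sorted[9] = hgej$dgdfcbi
  sorted[10] = ihgej$dgdfcb
  sorted[11] = j$dgdfcbihge
sorted[5] = ej$dgdfcbihg

Answer: ej$dgdfcbihg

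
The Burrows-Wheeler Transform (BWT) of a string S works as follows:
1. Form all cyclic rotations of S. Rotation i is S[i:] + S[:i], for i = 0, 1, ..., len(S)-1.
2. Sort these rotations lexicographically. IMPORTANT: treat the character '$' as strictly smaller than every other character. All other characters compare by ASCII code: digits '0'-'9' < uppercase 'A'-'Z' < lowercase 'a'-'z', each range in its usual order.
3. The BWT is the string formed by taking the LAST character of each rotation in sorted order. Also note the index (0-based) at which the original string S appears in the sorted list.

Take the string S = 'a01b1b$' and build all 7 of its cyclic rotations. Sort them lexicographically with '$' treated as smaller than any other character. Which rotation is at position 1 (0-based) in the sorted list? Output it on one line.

Answer: 01b1b$a

Derivation:
All 7 rotations (rotation i = S[i:]+S[:i]):
  rot[0] = a01b1b$
  rot[1] = 01b1b$a
  rot[2] = 1b1b$a0
  rot[3] = b1b$a01
  rot[4] = 1b$a01b
  rot[5] = b$a01b1
  rot[6] = $a01b1b
Sorted (with $ < everything):
  sorted[0] = $a01b1b
  sorted[1] = 01b1b$a
  sorted[2] = 1b$a01b
  sorted[3] = 1b1b$a0
  sorted[4] = a01b1b$
  sorted[5] = b$a01b1
  sorted[6] = b1b$a01
sorted[1] = 01b1b$a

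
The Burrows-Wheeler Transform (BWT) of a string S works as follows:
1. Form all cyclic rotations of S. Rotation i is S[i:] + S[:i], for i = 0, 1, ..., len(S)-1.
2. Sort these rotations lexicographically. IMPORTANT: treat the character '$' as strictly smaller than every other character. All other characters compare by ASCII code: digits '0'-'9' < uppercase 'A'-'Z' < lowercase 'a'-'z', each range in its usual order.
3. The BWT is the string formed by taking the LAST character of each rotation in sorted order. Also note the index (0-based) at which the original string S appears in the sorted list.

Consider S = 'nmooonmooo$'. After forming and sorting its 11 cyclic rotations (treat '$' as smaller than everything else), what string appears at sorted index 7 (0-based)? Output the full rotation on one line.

All 11 rotations (rotation i = S[i:]+S[:i]):
  rot[0] = nmooonmooo$
  rot[1] = mooonmooo$n
  rot[2] = ooonmooo$nm
  rot[3] = oonmooo$nmo
  rot[4] = onmooo$nmoo
  rot[5] = nmooo$nmooo
  rot[6] = mooo$nmooon
  rot[7] = ooo$nmooonm
  rot[8] = oo$nmooonmo
  rot[9] = o$nmooonmoo
  rot[10] = $nmooonmooo
Sorted (with $ < everything):
  sorted[0] = $nmooonmooo
  sorted[1] = mooo$nmooon
  sorted[2] = mooonmooo$n
  sorted[3] = nmooo$nmooo
  sorted[4] = nmooonmooo$
  sorted[5] = o$nmooonmoo
  sorted[6] = onmooo$nmoo
  sorted[7] = oo$nmooonmo
  sorted[8] = oonmooo$nmo
  sorted[9] = ooo$nmooonm
  sorted[10] = ooonmooo$nm
sorted[7] = oo$nmooonmo

Answer: oo$nmooonmo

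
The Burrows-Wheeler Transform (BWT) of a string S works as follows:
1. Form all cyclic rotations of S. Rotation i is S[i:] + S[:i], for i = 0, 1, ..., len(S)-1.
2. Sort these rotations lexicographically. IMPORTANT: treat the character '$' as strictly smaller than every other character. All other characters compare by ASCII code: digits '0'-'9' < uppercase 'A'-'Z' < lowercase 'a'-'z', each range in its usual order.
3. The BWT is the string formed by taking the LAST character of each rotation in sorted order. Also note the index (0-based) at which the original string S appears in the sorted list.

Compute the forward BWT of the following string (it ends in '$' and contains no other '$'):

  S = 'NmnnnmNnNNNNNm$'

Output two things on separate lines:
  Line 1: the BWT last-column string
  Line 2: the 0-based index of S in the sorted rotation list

All 15 rotations (rotation i = S[i:]+S[:i]):
  rot[0] = NmnnnmNnNNNNNm$
  rot[1] = mnnnmNnNNNNNm$N
  rot[2] = nnnmNnNNNNNm$Nm
  rot[3] = nnmNnNNNNNm$Nmn
  rot[4] = nmNnNNNNNm$Nmnn
  rot[5] = mNnNNNNNm$Nmnnn
  rot[6] = NnNNNNNm$Nmnnnm
  rot[7] = nNNNNNm$NmnnnmN
  rot[8] = NNNNNm$NmnnnmNn
  rot[9] = NNNNm$NmnnnmNnN
  rot[10] = NNNm$NmnnnmNnNN
  rot[11] = NNm$NmnnnmNnNNN
  rot[12] = Nm$NmnnnmNnNNNN
  rot[13] = m$NmnnnmNnNNNNN
  rot[14] = $NmnnnmNnNNNNNm
Sorted (with $ < everything):
  sorted[0] = $NmnnnmNnNNNNNm  (last char: 'm')
  sorted[1] = NNNNNm$NmnnnmNn  (last char: 'n')
  sorted[2] = NNNNm$NmnnnmNnN  (last char: 'N')
  sorted[3] = NNNm$NmnnnmNnNN  (last char: 'N')
  sorted[4] = NNm$NmnnnmNnNNN  (last char: 'N')
  sorted[5] = Nm$NmnnnmNnNNNN  (last char: 'N')
  sorted[6] = NmnnnmNnNNNNNm$  (last char: '$')
  sorted[7] = NnNNNNNm$Nmnnnm  (last char: 'm')
  sorted[8] = m$NmnnnmNnNNNNN  (last char: 'N')
  sorted[9] = mNnNNNNNm$Nmnnn  (last char: 'n')
  sorted[10] = mnnnmNnNNNNNm$N  (last char: 'N')
  sorted[11] = nNNNNNm$NmnnnmN  (last char: 'N')
  sorted[12] = nmNnNNNNNm$Nmnn  (last char: 'n')
  sorted[13] = nnmNnNNNNNm$Nmn  (last char: 'n')
  sorted[14] = nnnmNnNNNNNm$Nm  (last char: 'm')
Last column: mnNNNN$mNnNNnnm
Original string S is at sorted index 6

Answer: mnNNNN$mNnNNnnm
6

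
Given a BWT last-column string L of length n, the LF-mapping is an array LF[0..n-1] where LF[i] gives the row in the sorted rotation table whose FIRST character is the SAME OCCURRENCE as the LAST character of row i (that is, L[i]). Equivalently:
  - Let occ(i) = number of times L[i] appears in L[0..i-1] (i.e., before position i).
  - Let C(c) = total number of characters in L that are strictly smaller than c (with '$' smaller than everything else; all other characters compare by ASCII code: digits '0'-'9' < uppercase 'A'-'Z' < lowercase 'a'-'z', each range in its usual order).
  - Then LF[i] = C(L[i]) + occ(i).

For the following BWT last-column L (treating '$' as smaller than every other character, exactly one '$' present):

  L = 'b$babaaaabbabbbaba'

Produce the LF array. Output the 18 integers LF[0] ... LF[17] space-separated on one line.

Answer: 9 0 10 1 11 2 3 4 5 12 13 6 14 15 16 7 17 8

Derivation:
Char counts: '$':1, 'a':8, 'b':9
C (first-col start): C('$')=0, C('a')=1, C('b')=9
L[0]='b': occ=0, LF[0]=C('b')+0=9+0=9
L[1]='$': occ=0, LF[1]=C('$')+0=0+0=0
L[2]='b': occ=1, LF[2]=C('b')+1=9+1=10
L[3]='a': occ=0, LF[3]=C('a')+0=1+0=1
L[4]='b': occ=2, LF[4]=C('b')+2=9+2=11
L[5]='a': occ=1, LF[5]=C('a')+1=1+1=2
L[6]='a': occ=2, LF[6]=C('a')+2=1+2=3
L[7]='a': occ=3, LF[7]=C('a')+3=1+3=4
L[8]='a': occ=4, LF[8]=C('a')+4=1+4=5
L[9]='b': occ=3, LF[9]=C('b')+3=9+3=12
L[10]='b': occ=4, LF[10]=C('b')+4=9+4=13
L[11]='a': occ=5, LF[11]=C('a')+5=1+5=6
L[12]='b': occ=5, LF[12]=C('b')+5=9+5=14
L[13]='b': occ=6, LF[13]=C('b')+6=9+6=15
L[14]='b': occ=7, LF[14]=C('b')+7=9+7=16
L[15]='a': occ=6, LF[15]=C('a')+6=1+6=7
L[16]='b': occ=8, LF[16]=C('b')+8=9+8=17
L[17]='a': occ=7, LF[17]=C('a')+7=1+7=8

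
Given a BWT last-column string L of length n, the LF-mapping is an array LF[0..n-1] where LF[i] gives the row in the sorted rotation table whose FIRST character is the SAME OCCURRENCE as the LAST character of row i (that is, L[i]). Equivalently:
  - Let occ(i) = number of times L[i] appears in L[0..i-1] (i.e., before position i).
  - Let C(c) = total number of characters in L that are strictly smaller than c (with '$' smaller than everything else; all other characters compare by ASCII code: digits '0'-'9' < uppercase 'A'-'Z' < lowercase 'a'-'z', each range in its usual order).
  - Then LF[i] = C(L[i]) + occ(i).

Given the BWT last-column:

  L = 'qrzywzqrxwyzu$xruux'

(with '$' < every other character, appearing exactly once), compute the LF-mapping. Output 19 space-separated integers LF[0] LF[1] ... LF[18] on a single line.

Answer: 1 3 16 14 9 17 2 4 11 10 15 18 6 0 12 5 7 8 13

Derivation:
Char counts: '$':1, 'q':2, 'r':3, 'u':3, 'w':2, 'x':3, 'y':2, 'z':3
C (first-col start): C('$')=0, C('q')=1, C('r')=3, C('u')=6, C('w')=9, C('x')=11, C('y')=14, C('z')=16
L[0]='q': occ=0, LF[0]=C('q')+0=1+0=1
L[1]='r': occ=0, LF[1]=C('r')+0=3+0=3
L[2]='z': occ=0, LF[2]=C('z')+0=16+0=16
L[3]='y': occ=0, LF[3]=C('y')+0=14+0=14
L[4]='w': occ=0, LF[4]=C('w')+0=9+0=9
L[5]='z': occ=1, LF[5]=C('z')+1=16+1=17
L[6]='q': occ=1, LF[6]=C('q')+1=1+1=2
L[7]='r': occ=1, LF[7]=C('r')+1=3+1=4
L[8]='x': occ=0, LF[8]=C('x')+0=11+0=11
L[9]='w': occ=1, LF[9]=C('w')+1=9+1=10
L[10]='y': occ=1, LF[10]=C('y')+1=14+1=15
L[11]='z': occ=2, LF[11]=C('z')+2=16+2=18
L[12]='u': occ=0, LF[12]=C('u')+0=6+0=6
L[13]='$': occ=0, LF[13]=C('$')+0=0+0=0
L[14]='x': occ=1, LF[14]=C('x')+1=11+1=12
L[15]='r': occ=2, LF[15]=C('r')+2=3+2=5
L[16]='u': occ=1, LF[16]=C('u')+1=6+1=7
L[17]='u': occ=2, LF[17]=C('u')+2=6+2=8
L[18]='x': occ=2, LF[18]=C('x')+2=11+2=13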